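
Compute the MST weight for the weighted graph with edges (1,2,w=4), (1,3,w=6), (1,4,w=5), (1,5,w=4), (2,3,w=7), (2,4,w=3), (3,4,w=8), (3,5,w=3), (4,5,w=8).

Apply Kruskal's algorithm (sort edges by weight, add if no cycle):

Sorted edges by weight:
  (2,4) w=3
  (3,5) w=3
  (1,5) w=4
  (1,2) w=4
  (1,4) w=5
  (1,3) w=6
  (2,3) w=7
  (3,4) w=8
  (4,5) w=8

Add edge (2,4) w=3 -- no cycle. Running total: 3
Add edge (3,5) w=3 -- no cycle. Running total: 6
Add edge (1,5) w=4 -- no cycle. Running total: 10
Add edge (1,2) w=4 -- no cycle. Running total: 14

MST edges: (2,4,w=3), (3,5,w=3), (1,5,w=4), (1,2,w=4)
Total MST weight: 3 + 3 + 4 + 4 = 14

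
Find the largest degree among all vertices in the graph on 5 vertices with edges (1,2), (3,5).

Step 1: Count edges incident to each vertex:
  deg(1) = 1 (neighbors: 2)
  deg(2) = 1 (neighbors: 1)
  deg(3) = 1 (neighbors: 5)
  deg(4) = 0 (neighbors: none)
  deg(5) = 1 (neighbors: 3)

Step 2: Find maximum:
  max(1, 1, 1, 0, 1) = 1 (vertex 1)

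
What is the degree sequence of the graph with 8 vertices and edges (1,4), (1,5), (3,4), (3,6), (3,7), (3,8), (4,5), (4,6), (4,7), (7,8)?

Step 1: Count edges incident to each vertex:
  deg(1) = 2 (neighbors: 4, 5)
  deg(2) = 0 (neighbors: none)
  deg(3) = 4 (neighbors: 4, 6, 7, 8)
  deg(4) = 5 (neighbors: 1, 3, 5, 6, 7)
  deg(5) = 2 (neighbors: 1, 4)
  deg(6) = 2 (neighbors: 3, 4)
  deg(7) = 3 (neighbors: 3, 4, 8)
  deg(8) = 2 (neighbors: 3, 7)

Step 2: Sort degrees in non-increasing order:
  Degrees: [2, 0, 4, 5, 2, 2, 3, 2] -> sorted: [5, 4, 3, 2, 2, 2, 2, 0]

Degree sequence: [5, 4, 3, 2, 2, 2, 2, 0]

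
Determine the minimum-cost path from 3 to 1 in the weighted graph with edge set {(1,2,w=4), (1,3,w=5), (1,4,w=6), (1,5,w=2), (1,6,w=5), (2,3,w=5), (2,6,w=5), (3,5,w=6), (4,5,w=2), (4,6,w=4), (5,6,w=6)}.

Step 1: Build adjacency list with weights:
  1: 2(w=4), 3(w=5), 4(w=6), 5(w=2), 6(w=5)
  2: 1(w=4), 3(w=5), 6(w=5)
  3: 1(w=5), 2(w=5), 5(w=6)
  4: 1(w=6), 5(w=2), 6(w=4)
  5: 1(w=2), 3(w=6), 4(w=2), 6(w=6)
  6: 1(w=5), 2(w=5), 4(w=4), 5(w=6)

Step 2: Apply Dijkstra's algorithm from vertex 3:
  Visit vertex 3 (distance=0)
    Update dist[1] = 5
    Update dist[2] = 5
    Update dist[5] = 6
  Visit vertex 1 (distance=5)
    Update dist[4] = 11
    Update dist[6] = 10

Step 3: Shortest path: 3 -> 1
Total weight: 5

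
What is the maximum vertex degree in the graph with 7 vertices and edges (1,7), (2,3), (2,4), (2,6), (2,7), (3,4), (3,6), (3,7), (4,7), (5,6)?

Step 1: Count edges incident to each vertex:
  deg(1) = 1 (neighbors: 7)
  deg(2) = 4 (neighbors: 3, 4, 6, 7)
  deg(3) = 4 (neighbors: 2, 4, 6, 7)
  deg(4) = 3 (neighbors: 2, 3, 7)
  deg(5) = 1 (neighbors: 6)
  deg(6) = 3 (neighbors: 2, 3, 5)
  deg(7) = 4 (neighbors: 1, 2, 3, 4)

Step 2: Find maximum:
  max(1, 4, 4, 3, 1, 3, 4) = 4 (vertex 2)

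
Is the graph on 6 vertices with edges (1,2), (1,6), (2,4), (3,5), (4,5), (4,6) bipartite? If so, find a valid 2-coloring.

Step 1: Attempt 2-coloring using BFS:
  Start at vertex 1, assign color 0
  Color vertex 2 with color 1 (neighbor of 1)
  Color vertex 6 with color 1 (neighbor of 1)
  Color vertex 4 with color 0 (neighbor of 2)
  Color vertex 5 with color 1 (neighbor of 4)
  Color vertex 3 with color 0 (neighbor of 5)

Step 2: 2-coloring succeeded. No conflicts found.
  Set A (color 0): {1, 3, 4}
  Set B (color 1): {2, 5, 6}

The graph is bipartite with partition {1, 3, 4}, {2, 5, 6}.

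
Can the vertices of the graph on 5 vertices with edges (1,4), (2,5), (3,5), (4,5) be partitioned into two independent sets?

Step 1: Attempt 2-coloring using BFS:
  Start at vertex 1, assign color 0
  Color vertex 4 with color 1 (neighbor of 1)
  Color vertex 5 with color 0 (neighbor of 4)
  Color vertex 2 with color 1 (neighbor of 5)
  Color vertex 3 with color 1 (neighbor of 5)

Step 2: 2-coloring succeeded. No conflicts found.
  Set A (color 0): {1, 5}
  Set B (color 1): {2, 3, 4}

The graph is bipartite with partition {1, 5}, {2, 3, 4}.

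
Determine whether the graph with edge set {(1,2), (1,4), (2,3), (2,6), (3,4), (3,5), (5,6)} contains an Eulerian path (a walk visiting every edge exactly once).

Step 1: Find the degree of each vertex:
  deg(1) = 2
  deg(2) = 3
  deg(3) = 3
  deg(4) = 2
  deg(5) = 2
  deg(6) = 2

Step 2: Count vertices with odd degree:
  Odd-degree vertices: 2, 3 (2 total)

Step 3: Apply Euler's theorem:
  - Eulerian circuit exists iff graph is connected and all vertices have even degree
  - Eulerian path exists iff graph is connected and has 0 or 2 odd-degree vertices

Graph is connected with exactly 2 odd-degree vertices (2, 3).
Eulerian path exists (starting and ending at the odd-degree vertices), but no Eulerian circuit.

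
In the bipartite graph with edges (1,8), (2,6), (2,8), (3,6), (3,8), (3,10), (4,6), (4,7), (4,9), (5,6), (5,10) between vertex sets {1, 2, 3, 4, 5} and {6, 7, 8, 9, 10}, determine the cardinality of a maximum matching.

Step 1: List the neighbors of each left vertex:
  1: 8
  2: 6, 8
  3: 6, 8, 10
  4: 6, 7, 9
  5: 6, 10

Step 2: Greedily match left vertices, then look for augmenting paths:
  Match 1 -- 8
  Match 2 -- 6
  Match 3 -- 10
  Match 4 -- 7
  No augmenting path remains.

Step 3: Verify this is maximum:
  Matching has size 4. The vertex set {4, 6, 8, 10} covers every edge and has size 4; any matching has at most one edge per cover vertex, so 4 is maximum (König's theorem).

Maximum matching: {(1,8), (2,6), (3,10), (4,7)}
Size: 4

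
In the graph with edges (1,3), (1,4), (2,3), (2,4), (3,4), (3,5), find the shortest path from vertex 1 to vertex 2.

Step 1: Build adjacency list:
  1: 3, 4
  2: 3, 4
  3: 1, 2, 4, 5
  4: 1, 2, 3
  5: 3

Step 2: BFS from vertex 1 to find shortest path to 2:
  vertex 3 reached at distance 1
  vertex 4 reached at distance 1
  vertex 2 reached at distance 2

Step 3: Shortest path: 1 -> 3 -> 2
Path length: 2 edges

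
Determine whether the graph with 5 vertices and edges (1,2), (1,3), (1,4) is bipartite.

Step 1: Attempt 2-coloring using BFS:
  Start at vertex 1, assign color 0
  Color vertex 2 with color 1 (neighbor of 1)
  Color vertex 3 with color 1 (neighbor of 1)
  Color vertex 4 with color 1 (neighbor of 1)
  Start new component at vertex 5, assign color 0

Step 2: 2-coloring succeeded. No conflicts found.
  Set A (color 0): {1, 5}
  Set B (color 1): {2, 3, 4}

The graph is bipartite with partition {1, 5}, {2, 3, 4}.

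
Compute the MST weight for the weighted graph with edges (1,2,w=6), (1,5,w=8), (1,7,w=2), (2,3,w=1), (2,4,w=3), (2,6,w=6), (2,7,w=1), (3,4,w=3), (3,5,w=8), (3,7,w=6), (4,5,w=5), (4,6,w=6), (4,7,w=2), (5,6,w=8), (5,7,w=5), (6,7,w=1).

Apply Kruskal's algorithm (sort edges by weight, add if no cycle):

Sorted edges by weight:
  (2,3) w=1
  (2,7) w=1
  (6,7) w=1
  (1,7) w=2
  (4,7) w=2
  (2,4) w=3
  (3,4) w=3
  (4,5) w=5
  (5,7) w=5
  (1,2) w=6
  (2,6) w=6
  (3,7) w=6
  (4,6) w=6
  (1,5) w=8
  (3,5) w=8
  (5,6) w=8

Add edge (2,3) w=1 -- no cycle. Running total: 1
Add edge (2,7) w=1 -- no cycle. Running total: 2
Add edge (6,7) w=1 -- no cycle. Running total: 3
Add edge (1,7) w=2 -- no cycle. Running total: 5
Add edge (4,7) w=2 -- no cycle. Running total: 7
Skip edge (2,4) w=3 -- would create cycle
Skip edge (3,4) w=3 -- would create cycle
Add edge (4,5) w=5 -- no cycle. Running total: 12

MST edges: (2,3,w=1), (2,7,w=1), (6,7,w=1), (1,7,w=2), (4,7,w=2), (4,5,w=5)
Total MST weight: 1 + 1 + 1 + 2 + 2 + 5 = 12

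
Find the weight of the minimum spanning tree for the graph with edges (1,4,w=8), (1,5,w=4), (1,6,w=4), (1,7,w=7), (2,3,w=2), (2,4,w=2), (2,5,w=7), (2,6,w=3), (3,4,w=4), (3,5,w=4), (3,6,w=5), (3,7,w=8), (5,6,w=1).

Apply Kruskal's algorithm (sort edges by weight, add if no cycle):

Sorted edges by weight:
  (5,6) w=1
  (2,3) w=2
  (2,4) w=2
  (2,6) w=3
  (1,6) w=4
  (1,5) w=4
  (3,4) w=4
  (3,5) w=4
  (3,6) w=5
  (1,7) w=7
  (2,5) w=7
  (1,4) w=8
  (3,7) w=8

Add edge (5,6) w=1 -- no cycle. Running total: 1
Add edge (2,3) w=2 -- no cycle. Running total: 3
Add edge (2,4) w=2 -- no cycle. Running total: 5
Add edge (2,6) w=3 -- no cycle. Running total: 8
Add edge (1,6) w=4 -- no cycle. Running total: 12
Skip edge (1,5) w=4 -- would create cycle
Skip edge (3,4) w=4 -- would create cycle
Skip edge (3,5) w=4 -- would create cycle
Skip edge (3,6) w=5 -- would create cycle
Add edge (1,7) w=7 -- no cycle. Running total: 19

MST edges: (5,6,w=1), (2,3,w=2), (2,4,w=2), (2,6,w=3), (1,6,w=4), (1,7,w=7)
Total MST weight: 1 + 2 + 2 + 3 + 4 + 7 = 19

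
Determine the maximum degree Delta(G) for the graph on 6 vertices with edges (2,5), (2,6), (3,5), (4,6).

Step 1: Count edges incident to each vertex:
  deg(1) = 0 (neighbors: none)
  deg(2) = 2 (neighbors: 5, 6)
  deg(3) = 1 (neighbors: 5)
  deg(4) = 1 (neighbors: 6)
  deg(5) = 2 (neighbors: 2, 3)
  deg(6) = 2 (neighbors: 2, 4)

Step 2: Find maximum:
  max(0, 2, 1, 1, 2, 2) = 2 (vertex 2)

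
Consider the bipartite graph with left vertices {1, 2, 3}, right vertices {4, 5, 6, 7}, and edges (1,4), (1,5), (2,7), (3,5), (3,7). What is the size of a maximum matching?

Step 1: List the neighbors of each left vertex:
  1: 4, 5
  2: 7
  3: 5, 7

Step 2: Greedily match left vertices, then look for augmenting paths:
  Match 1 -- 4
  Match 2 -- 7
  Match 3 -- 5
  No augmenting path remains.

Step 3: Verify this is maximum:
  Matching size 3 = min(|L|, |R|) = min(3, 4), which is an upper bound, so this matching is maximum.

Maximum matching: {(1,4), (2,7), (3,5)}
Size: 3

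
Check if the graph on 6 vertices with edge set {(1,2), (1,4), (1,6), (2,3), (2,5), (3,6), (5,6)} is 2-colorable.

Step 1: Attempt 2-coloring using BFS:
  Start at vertex 1, assign color 0
  Color vertex 2 with color 1 (neighbor of 1)
  Color vertex 4 with color 1 (neighbor of 1)
  Color vertex 6 with color 1 (neighbor of 1)
  Color vertex 3 with color 0 (neighbor of 2)
  Color vertex 5 with color 0 (neighbor of 2)

Step 2: 2-coloring succeeded. No conflicts found.
  Set A (color 0): {1, 3, 5}
  Set B (color 1): {2, 4, 6}

The graph is bipartite with partition {1, 3, 5}, {2, 4, 6}.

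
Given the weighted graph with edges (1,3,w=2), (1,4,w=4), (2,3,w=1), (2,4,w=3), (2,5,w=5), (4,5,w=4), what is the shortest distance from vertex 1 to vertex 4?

Step 1: Build adjacency list with weights:
  1: 3(w=2), 4(w=4)
  2: 3(w=1), 4(w=3), 5(w=5)
  3: 1(w=2), 2(w=1)
  4: 1(w=4), 2(w=3), 5(w=4)
  5: 2(w=5), 4(w=4)

Step 2: Apply Dijkstra's algorithm from vertex 1:
  Visit vertex 1 (distance=0)
    Update dist[3] = 2
    Update dist[4] = 4
  Visit vertex 3 (distance=2)
    Update dist[2] = 3
  Visit vertex 2 (distance=3)
    Update dist[5] = 8
  Visit vertex 4 (distance=4)

Step 3: Shortest path: 1 -> 4
Total weight: 4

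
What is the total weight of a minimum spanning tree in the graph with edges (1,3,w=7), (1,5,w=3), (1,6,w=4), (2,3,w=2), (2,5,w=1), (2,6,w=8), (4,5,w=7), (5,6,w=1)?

Apply Kruskal's algorithm (sort edges by weight, add if no cycle):

Sorted edges by weight:
  (2,5) w=1
  (5,6) w=1
  (2,3) w=2
  (1,5) w=3
  (1,6) w=4
  (1,3) w=7
  (4,5) w=7
  (2,6) w=8

Add edge (2,5) w=1 -- no cycle. Running total: 1
Add edge (5,6) w=1 -- no cycle. Running total: 2
Add edge (2,3) w=2 -- no cycle. Running total: 4
Add edge (1,5) w=3 -- no cycle. Running total: 7
Skip edge (1,6) w=4 -- would create cycle
Skip edge (1,3) w=7 -- would create cycle
Add edge (4,5) w=7 -- no cycle. Running total: 14

MST edges: (2,5,w=1), (5,6,w=1), (2,3,w=2), (1,5,w=3), (4,5,w=7)
Total MST weight: 1 + 1 + 2 + 3 + 7 = 14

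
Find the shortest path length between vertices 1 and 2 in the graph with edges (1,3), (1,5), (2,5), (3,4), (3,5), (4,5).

Step 1: Build adjacency list:
  1: 3, 5
  2: 5
  3: 1, 4, 5
  4: 3, 5
  5: 1, 2, 3, 4

Step 2: BFS from vertex 1 to find shortest path to 2:
  vertex 3 reached at distance 1
  vertex 5 reached at distance 1
  vertex 4 reached at distance 2
  vertex 2 reached at distance 2

Step 3: Shortest path: 1 -> 5 -> 2
Path length: 2 edges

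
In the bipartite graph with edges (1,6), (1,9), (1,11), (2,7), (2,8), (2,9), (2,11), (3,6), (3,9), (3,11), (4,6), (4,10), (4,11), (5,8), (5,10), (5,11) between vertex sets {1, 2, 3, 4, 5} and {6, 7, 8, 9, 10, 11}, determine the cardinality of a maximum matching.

Step 1: List the neighbors of each left vertex:
  1: 6, 9, 11
  2: 7, 8, 9, 11
  3: 6, 9, 11
  4: 6, 10, 11
  5: 8, 10, 11

Step 2: Greedily match left vertices, then look for augmenting paths:
  Match 1 -- 6
  Match 2 -- 7
  Match 3 -- 9
  Match 4 -- 10
  Match 5 -- 8
  No augmenting path remains.

Step 3: Verify this is maximum:
  Matching size 5 = min(|L|, |R|) = min(5, 6), which is an upper bound, so this matching is maximum.

Maximum matching: {(1,6), (2,7), (3,9), (4,10), (5,8)}
Size: 5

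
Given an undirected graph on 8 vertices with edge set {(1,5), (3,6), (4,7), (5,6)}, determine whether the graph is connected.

Step 1: Build adjacency list from edges:
  1: 5
  2: (none)
  3: 6
  4: 7
  5: 1, 6
  6: 3, 5
  7: 4
  8: (none)

Step 2: Run BFS/DFS from vertex 1:
  Visited: {1, 5, 6, 3}
  Reached 4 of 8 vertices

Step 3: Only 4 of 8 vertices reached. Graph is disconnected.
Connected components: {1, 3, 5, 6}, {2}, {4, 7}, {8}
Answer: No, the graph is not connected (4 components).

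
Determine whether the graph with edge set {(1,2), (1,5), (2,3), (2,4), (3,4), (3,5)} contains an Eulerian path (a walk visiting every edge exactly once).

Step 1: Find the degree of each vertex:
  deg(1) = 2
  deg(2) = 3
  deg(3) = 3
  deg(4) = 2
  deg(5) = 2

Step 2: Count vertices with odd degree:
  Odd-degree vertices: 2, 3 (2 total)

Step 3: Apply Euler's theorem:
  - Eulerian circuit exists iff graph is connected and all vertices have even degree
  - Eulerian path exists iff graph is connected and has 0 or 2 odd-degree vertices

Graph is connected with exactly 2 odd-degree vertices (2, 3).
Eulerian path exists (starting and ending at the odd-degree vertices), but no Eulerian circuit.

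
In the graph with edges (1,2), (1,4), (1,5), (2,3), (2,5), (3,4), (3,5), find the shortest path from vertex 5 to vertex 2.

Step 1: Build adjacency list:
  1: 2, 4, 5
  2: 1, 3, 5
  3: 2, 4, 5
  4: 1, 3
  5: 1, 2, 3

Step 2: BFS from vertex 5 to find shortest path to 2:
  vertex 1 reached at distance 1
  vertex 2 reached at distance 1

Step 3: Shortest path: 5 -> 2
Path length: 1 edge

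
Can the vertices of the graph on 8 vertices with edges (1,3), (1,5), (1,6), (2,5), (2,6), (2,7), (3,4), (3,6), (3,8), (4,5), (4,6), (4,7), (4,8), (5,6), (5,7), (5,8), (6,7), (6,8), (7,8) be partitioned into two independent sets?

Step 1: Attempt 2-coloring using BFS:
  Start at vertex 1, assign color 0
  Color vertex 3 with color 1 (neighbor of 1)
  Color vertex 5 with color 1 (neighbor of 1)
  Color vertex 6 with color 1 (neighbor of 1)
  Color vertex 4 with color 0 (neighbor of 3)

Step 2: Conflict found! Vertices 3 and 6 are adjacent but have the same color.
This means the graph contains an odd cycle.

The graph is NOT bipartite.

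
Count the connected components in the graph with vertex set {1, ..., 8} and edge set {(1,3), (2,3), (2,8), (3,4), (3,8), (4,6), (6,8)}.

Step 1: Build adjacency list from edges:
  1: 3
  2: 3, 8
  3: 1, 2, 4, 8
  4: 3, 6
  5: (none)
  6: 4, 8
  7: (none)
  8: 2, 3, 6

Step 2: Run BFS/DFS from vertex 1:
  Visited: {1, 3, 2, 4, 8, 6}
  Reached 6 of 8 vertices

Step 3: Only 6 of 8 vertices reached. Graph is disconnected.
Connected components: {1, 2, 3, 4, 6, 8}, {5}, {7}
Number of connected components: 3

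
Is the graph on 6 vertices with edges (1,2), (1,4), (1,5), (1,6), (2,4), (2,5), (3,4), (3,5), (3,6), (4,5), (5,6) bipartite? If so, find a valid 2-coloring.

Step 1: Attempt 2-coloring using BFS:
  Start at vertex 1, assign color 0
  Color vertex 2 with color 1 (neighbor of 1)
  Color vertex 4 with color 1 (neighbor of 1)
  Color vertex 5 with color 1 (neighbor of 1)
  Color vertex 6 with color 1 (neighbor of 1)

Step 2: Conflict found! Vertices 2 and 4 are adjacent but have the same color.
This means the graph contains an odd cycle.

The graph is NOT bipartite.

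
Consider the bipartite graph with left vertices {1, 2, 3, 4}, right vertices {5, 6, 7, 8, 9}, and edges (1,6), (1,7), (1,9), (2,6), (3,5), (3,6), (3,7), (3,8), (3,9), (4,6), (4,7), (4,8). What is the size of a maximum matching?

Step 1: List the neighbors of each left vertex:
  1: 6, 7, 9
  2: 6
  3: 5, 6, 7, 8, 9
  4: 6, 7, 8

Step 2: Greedily match left vertices, then look for augmenting paths:
  Match 1 -- 9
  Match 2 -- 6
  Match 3 -- 5
  Match 4 -- 7
  No augmenting path remains.

Step 3: Verify this is maximum:
  Matching size 4 = min(|L|, |R|) = min(4, 5), which is an upper bound, so this matching is maximum.

Maximum matching: {(1,9), (2,6), (3,5), (4,7)}
Size: 4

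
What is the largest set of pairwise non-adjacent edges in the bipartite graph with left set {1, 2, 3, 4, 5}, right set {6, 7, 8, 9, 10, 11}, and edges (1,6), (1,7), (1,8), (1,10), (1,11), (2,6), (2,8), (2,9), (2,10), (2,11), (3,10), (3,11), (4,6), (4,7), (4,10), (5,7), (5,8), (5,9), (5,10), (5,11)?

Step 1: List the neighbors of each left vertex:
  1: 6, 7, 8, 10, 11
  2: 6, 8, 9, 10, 11
  3: 10, 11
  4: 6, 7, 10
  5: 7, 8, 9, 10, 11

Step 2: Greedily match left vertices, then look for augmenting paths:
  Match 1 -- 6
  Match 2 -- 8
  Match 3 -- 10
  Match 4 -- 7
  Match 5 -- 9
  No augmenting path remains.

Step 3: Verify this is maximum:
  Matching size 5 = min(|L|, |R|) = min(5, 6), which is an upper bound, so this matching is maximum.

Maximum matching: {(1,6), (2,8), (3,10), (4,7), (5,9)}
Size: 5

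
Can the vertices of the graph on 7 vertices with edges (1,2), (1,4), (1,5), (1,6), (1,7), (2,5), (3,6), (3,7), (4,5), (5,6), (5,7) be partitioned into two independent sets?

Step 1: Attempt 2-coloring using BFS:
  Start at vertex 1, assign color 0
  Color vertex 2 with color 1 (neighbor of 1)
  Color vertex 4 with color 1 (neighbor of 1)
  Color vertex 5 with color 1 (neighbor of 1)
  Color vertex 6 with color 1 (neighbor of 1)
  Color vertex 7 with color 1 (neighbor of 1)

Step 2: Conflict found! Vertices 2 and 5 are adjacent but have the same color.
This means the graph contains an odd cycle.

The graph is NOT bipartite.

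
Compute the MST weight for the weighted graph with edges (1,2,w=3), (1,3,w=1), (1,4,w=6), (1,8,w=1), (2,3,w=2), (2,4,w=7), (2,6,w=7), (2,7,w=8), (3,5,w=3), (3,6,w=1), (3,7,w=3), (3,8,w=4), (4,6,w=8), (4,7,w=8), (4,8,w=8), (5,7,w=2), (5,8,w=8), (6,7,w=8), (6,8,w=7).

Apply Kruskal's algorithm (sort edges by weight, add if no cycle):

Sorted edges by weight:
  (1,3) w=1
  (1,8) w=1
  (3,6) w=1
  (2,3) w=2
  (5,7) w=2
  (1,2) w=3
  (3,7) w=3
  (3,5) w=3
  (3,8) w=4
  (1,4) w=6
  (2,4) w=7
  (2,6) w=7
  (6,8) w=7
  (2,7) w=8
  (4,8) w=8
  (4,6) w=8
  (4,7) w=8
  (5,8) w=8
  (6,7) w=8

Add edge (1,3) w=1 -- no cycle. Running total: 1
Add edge (1,8) w=1 -- no cycle. Running total: 2
Add edge (3,6) w=1 -- no cycle. Running total: 3
Add edge (2,3) w=2 -- no cycle. Running total: 5
Add edge (5,7) w=2 -- no cycle. Running total: 7
Skip edge (1,2) w=3 -- would create cycle
Add edge (3,7) w=3 -- no cycle. Running total: 10
Skip edge (3,5) w=3 -- would create cycle
Skip edge (3,8) w=4 -- would create cycle
Add edge (1,4) w=6 -- no cycle. Running total: 16

MST edges: (1,3,w=1), (1,8,w=1), (3,6,w=1), (2,3,w=2), (5,7,w=2), (3,7,w=3), (1,4,w=6)
Total MST weight: 1 + 1 + 1 + 2 + 2 + 3 + 6 = 16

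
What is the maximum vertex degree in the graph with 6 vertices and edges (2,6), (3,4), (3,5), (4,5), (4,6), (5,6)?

Step 1: Count edges incident to each vertex:
  deg(1) = 0 (neighbors: none)
  deg(2) = 1 (neighbors: 6)
  deg(3) = 2 (neighbors: 4, 5)
  deg(4) = 3 (neighbors: 3, 5, 6)
  deg(5) = 3 (neighbors: 3, 4, 6)
  deg(6) = 3 (neighbors: 2, 4, 5)

Step 2: Find maximum:
  max(0, 1, 2, 3, 3, 3) = 3 (vertex 4)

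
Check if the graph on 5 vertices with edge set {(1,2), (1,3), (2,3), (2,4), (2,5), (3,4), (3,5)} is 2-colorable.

Step 1: Attempt 2-coloring using BFS:
  Start at vertex 1, assign color 0
  Color vertex 2 with color 1 (neighbor of 1)
  Color vertex 3 with color 1 (neighbor of 1)

Step 2: Conflict found! Vertices 2 and 3 are adjacent but have the same color.
This means the graph contains an odd cycle.

The graph is NOT bipartite.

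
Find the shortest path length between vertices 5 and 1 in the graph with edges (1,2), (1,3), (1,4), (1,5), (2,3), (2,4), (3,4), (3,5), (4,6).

Step 1: Build adjacency list:
  1: 2, 3, 4, 5
  2: 1, 3, 4
  3: 1, 2, 4, 5
  4: 1, 2, 3, 6
  5: 1, 3
  6: 4

Step 2: BFS from vertex 5 to find shortest path to 1:
  vertex 1 reached at distance 1

Step 3: Shortest path: 5 -> 1
Path length: 1 edge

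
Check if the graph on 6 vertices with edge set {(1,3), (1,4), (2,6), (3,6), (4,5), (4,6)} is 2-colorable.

Step 1: Attempt 2-coloring using BFS:
  Start at vertex 1, assign color 0
  Color vertex 3 with color 1 (neighbor of 1)
  Color vertex 4 with color 1 (neighbor of 1)
  Color vertex 6 with color 0 (neighbor of 3)
  Color vertex 5 with color 0 (neighbor of 4)
  Color vertex 2 with color 1 (neighbor of 6)

Step 2: 2-coloring succeeded. No conflicts found.
  Set A (color 0): {1, 5, 6}
  Set B (color 1): {2, 3, 4}

The graph is bipartite with partition {1, 5, 6}, {2, 3, 4}.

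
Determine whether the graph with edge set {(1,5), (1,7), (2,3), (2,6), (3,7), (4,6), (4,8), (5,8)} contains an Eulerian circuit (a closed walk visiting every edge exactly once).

Step 1: Find the degree of each vertex:
  deg(1) = 2
  deg(2) = 2
  deg(3) = 2
  deg(4) = 2
  deg(5) = 2
  deg(6) = 2
  deg(7) = 2
  deg(8) = 2

Step 2: Count vertices with odd degree:
  All vertices have even degree (0 odd-degree vertices)

Step 3: Apply Euler's theorem:
  - Eulerian circuit exists iff graph is connected and all vertices have even degree
  - Eulerian path exists iff graph is connected and has 0 or 2 odd-degree vertices

Graph is connected with 0 odd-degree vertices.
Both Eulerian circuit and Eulerian path exist.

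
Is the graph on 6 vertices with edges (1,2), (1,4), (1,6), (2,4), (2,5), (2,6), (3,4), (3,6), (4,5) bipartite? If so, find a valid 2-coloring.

Step 1: Attempt 2-coloring using BFS:
  Start at vertex 1, assign color 0
  Color vertex 2 with color 1 (neighbor of 1)
  Color vertex 4 with color 1 (neighbor of 1)
  Color vertex 6 with color 1 (neighbor of 1)

Step 2: Conflict found! Vertices 2 and 4 are adjacent but have the same color.
This means the graph contains an odd cycle.

The graph is NOT bipartite.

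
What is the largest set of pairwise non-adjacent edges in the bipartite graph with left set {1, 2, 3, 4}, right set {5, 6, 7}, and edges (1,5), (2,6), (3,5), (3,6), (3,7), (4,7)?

Step 1: List the neighbors of each left vertex:
  1: 5
  2: 6
  3: 5, 6, 7
  4: 7

Step 2: Greedily match left vertices, then look for augmenting paths:
  Match 1 -- 5
  Match 2 -- 6
  Match 3 -- 7
  No augmenting path remains.

Step 3: Verify this is maximum:
  Matching size 3 = min(|L|, |R|) = min(4, 3), which is an upper bound, so this matching is maximum.

Maximum matching: {(1,5), (2,6), (3,7)}
Size: 3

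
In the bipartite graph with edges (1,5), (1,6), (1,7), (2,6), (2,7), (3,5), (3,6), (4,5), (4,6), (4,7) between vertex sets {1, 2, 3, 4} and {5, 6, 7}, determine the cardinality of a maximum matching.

Step 1: List the neighbors of each left vertex:
  1: 5, 6, 7
  2: 6, 7
  3: 5, 6
  4: 5, 6, 7

Step 2: Greedily match left vertices, then look for augmenting paths:
  Match 1 -- 5
  Match 2 -- 6
  Match 4 -- 7
  No augmenting path remains.

Step 3: Verify this is maximum:
  Matching size 3 = min(|L|, |R|) = min(4, 3), which is an upper bound, so this matching is maximum.

Maximum matching: {(1,5), (2,6), (4,7)}
Size: 3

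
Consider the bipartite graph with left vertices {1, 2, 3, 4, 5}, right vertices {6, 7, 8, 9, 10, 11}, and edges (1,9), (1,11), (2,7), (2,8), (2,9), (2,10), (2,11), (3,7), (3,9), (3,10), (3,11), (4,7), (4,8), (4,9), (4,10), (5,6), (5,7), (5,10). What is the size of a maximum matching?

Step 1: List the neighbors of each left vertex:
  1: 9, 11
  2: 7, 8, 9, 10, 11
  3: 7, 9, 10, 11
  4: 7, 8, 9, 10
  5: 6, 7, 10

Step 2: Greedily match left vertices, then look for augmenting paths:
  Match 1 -- 9
  Match 2 -- 7
  Match 3 -- 10
  Match 4 -- 8
  Match 5 -- 6
  No augmenting path remains.

Step 3: Verify this is maximum:
  Matching size 5 = min(|L|, |R|) = min(5, 6), which is an upper bound, so this matching is maximum.

Maximum matching: {(1,9), (2,7), (3,10), (4,8), (5,6)}
Size: 5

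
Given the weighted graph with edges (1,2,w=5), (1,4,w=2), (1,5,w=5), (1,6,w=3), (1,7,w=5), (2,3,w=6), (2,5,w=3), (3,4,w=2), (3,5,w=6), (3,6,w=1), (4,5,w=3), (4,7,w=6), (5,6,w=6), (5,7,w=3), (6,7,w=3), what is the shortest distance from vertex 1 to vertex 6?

Step 1: Build adjacency list with weights:
  1: 2(w=5), 4(w=2), 5(w=5), 6(w=3), 7(w=5)
  2: 1(w=5), 3(w=6), 5(w=3)
  3: 2(w=6), 4(w=2), 5(w=6), 6(w=1)
  4: 1(w=2), 3(w=2), 5(w=3), 7(w=6)
  5: 1(w=5), 2(w=3), 3(w=6), 4(w=3), 6(w=6), 7(w=3)
  6: 1(w=3), 3(w=1), 5(w=6), 7(w=3)
  7: 1(w=5), 4(w=6), 5(w=3), 6(w=3)

Step 2: Apply Dijkstra's algorithm from vertex 1:
  Visit vertex 1 (distance=0)
    Update dist[2] = 5
    Update dist[4] = 2
    Update dist[5] = 5
    Update dist[6] = 3
    Update dist[7] = 5
  Visit vertex 4 (distance=2)
    Update dist[3] = 4
  Visit vertex 6 (distance=3)

Step 3: Shortest path: 1 -> 6
Total weight: 3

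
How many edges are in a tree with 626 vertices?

A tree on n vertices always has exactly n - 1 edges.
For n = 626: edges = 626 - 1 = 625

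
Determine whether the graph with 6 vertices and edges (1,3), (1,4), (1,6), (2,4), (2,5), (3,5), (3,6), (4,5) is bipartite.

Step 1: Attempt 2-coloring using BFS:
  Start at vertex 1, assign color 0
  Color vertex 3 with color 1 (neighbor of 1)
  Color vertex 4 with color 1 (neighbor of 1)
  Color vertex 6 with color 1 (neighbor of 1)
  Color vertex 5 with color 0 (neighbor of 3)

Step 2: Conflict found! Vertices 3 and 6 are adjacent but have the same color.
This means the graph contains an odd cycle.

The graph is NOT bipartite.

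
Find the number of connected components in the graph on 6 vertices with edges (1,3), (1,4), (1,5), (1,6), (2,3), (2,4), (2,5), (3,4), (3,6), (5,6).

Step 1: Build adjacency list from edges:
  1: 3, 4, 5, 6
  2: 3, 4, 5
  3: 1, 2, 4, 6
  4: 1, 2, 3
  5: 1, 2, 6
  6: 1, 3, 5

Step 2: Run BFS/DFS from vertex 1:
  Visited: {1, 3, 4, 5, 6, 2}
  Reached 6 of 6 vertices

Step 3: All 6 vertices reached from vertex 1, so the graph is connected.
Number of connected components: 1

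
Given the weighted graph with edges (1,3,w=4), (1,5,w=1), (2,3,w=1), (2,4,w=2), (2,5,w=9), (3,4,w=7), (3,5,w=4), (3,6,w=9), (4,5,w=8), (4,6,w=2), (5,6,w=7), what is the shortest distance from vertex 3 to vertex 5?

Step 1: Build adjacency list with weights:
  1: 3(w=4), 5(w=1)
  2: 3(w=1), 4(w=2), 5(w=9)
  3: 1(w=4), 2(w=1), 4(w=7), 5(w=4), 6(w=9)
  4: 2(w=2), 3(w=7), 5(w=8), 6(w=2)
  5: 1(w=1), 2(w=9), 3(w=4), 4(w=8), 6(w=7)
  6: 3(w=9), 4(w=2), 5(w=7)

Step 2: Apply Dijkstra's algorithm from vertex 3:
  Visit vertex 3 (distance=0)
    Update dist[1] = 4
    Update dist[2] = 1
    Update dist[4] = 7
    Update dist[5] = 4
    Update dist[6] = 9
  Visit vertex 2 (distance=1)
    Update dist[4] = 3
  Visit vertex 4 (distance=3)
    Update dist[6] = 5
  Visit vertex 1 (distance=4)
  Visit vertex 5 (distance=4)

Step 3: Shortest path: 3 -> 5
Total weight: 4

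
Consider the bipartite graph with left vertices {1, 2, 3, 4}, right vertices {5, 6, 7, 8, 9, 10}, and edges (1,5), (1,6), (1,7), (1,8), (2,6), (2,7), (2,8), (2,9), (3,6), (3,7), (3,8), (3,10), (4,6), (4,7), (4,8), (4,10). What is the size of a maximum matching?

Step 1: List the neighbors of each left vertex:
  1: 5, 6, 7, 8
  2: 6, 7, 8, 9
  3: 6, 7, 8, 10
  4: 6, 7, 8, 10

Step 2: Greedily match left vertices, then look for augmenting paths:
  Match 1 -- 5
  Match 2 -- 6
  Match 3 -- 7
  Match 4 -- 8
  No augmenting path remains.

Step 3: Verify this is maximum:
  Matching size 4 = min(|L|, |R|) = min(4, 6), which is an upper bound, so this matching is maximum.

Maximum matching: {(1,5), (2,6), (3,7), (4,8)}
Size: 4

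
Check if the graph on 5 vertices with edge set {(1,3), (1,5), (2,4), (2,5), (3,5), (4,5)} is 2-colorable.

Step 1: Attempt 2-coloring using BFS:
  Start at vertex 1, assign color 0
  Color vertex 3 with color 1 (neighbor of 1)
  Color vertex 5 with color 1 (neighbor of 1)

Step 2: Conflict found! Vertices 3 and 5 are adjacent but have the same color.
This means the graph contains an odd cycle.

The graph is NOT bipartite.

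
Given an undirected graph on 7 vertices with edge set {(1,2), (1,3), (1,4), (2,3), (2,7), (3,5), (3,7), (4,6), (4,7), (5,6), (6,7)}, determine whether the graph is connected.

Step 1: Build adjacency list from edges:
  1: 2, 3, 4
  2: 1, 3, 7
  3: 1, 2, 5, 7
  4: 1, 6, 7
  5: 3, 6
  6: 4, 5, 7
  7: 2, 3, 4, 6

Step 2: Run BFS/DFS from vertex 1:
  Visited: {1, 2, 3, 4, 7, 5, 6}
  Reached 7 of 7 vertices

Step 3: All 7 vertices reached from vertex 1, so the graph is connected.
Answer: Yes, the graph is connected.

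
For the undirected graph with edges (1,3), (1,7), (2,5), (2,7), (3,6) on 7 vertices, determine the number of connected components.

Step 1: Build adjacency list from edges:
  1: 3, 7
  2: 5, 7
  3: 1, 6
  4: (none)
  5: 2
  6: 3
  7: 1, 2

Step 2: Run BFS/DFS from vertex 1:
  Visited: {1, 3, 7, 6, 2, 5}
  Reached 6 of 7 vertices

Step 3: Only 6 of 7 vertices reached. Graph is disconnected.
Connected components: {1, 2, 3, 5, 6, 7}, {4}
Number of connected components: 2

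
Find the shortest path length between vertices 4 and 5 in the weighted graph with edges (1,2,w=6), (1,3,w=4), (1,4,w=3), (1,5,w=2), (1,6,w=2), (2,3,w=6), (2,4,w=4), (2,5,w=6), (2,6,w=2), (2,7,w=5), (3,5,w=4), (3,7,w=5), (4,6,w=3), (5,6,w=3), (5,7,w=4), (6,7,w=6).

Step 1: Build adjacency list with weights:
  1: 2(w=6), 3(w=4), 4(w=3), 5(w=2), 6(w=2)
  2: 1(w=6), 3(w=6), 4(w=4), 5(w=6), 6(w=2), 7(w=5)
  3: 1(w=4), 2(w=6), 5(w=4), 7(w=5)
  4: 1(w=3), 2(w=4), 6(w=3)
  5: 1(w=2), 2(w=6), 3(w=4), 6(w=3), 7(w=4)
  6: 1(w=2), 2(w=2), 4(w=3), 5(w=3), 7(w=6)
  7: 2(w=5), 3(w=5), 5(w=4), 6(w=6)

Step 2: Apply Dijkstra's algorithm from vertex 4:
  Visit vertex 4 (distance=0)
    Update dist[1] = 3
    Update dist[2] = 4
    Update dist[6] = 3
  Visit vertex 1 (distance=3)
    Update dist[3] = 7
    Update dist[5] = 5
  Visit vertex 6 (distance=3)
    Update dist[7] = 9
  Visit vertex 2 (distance=4)
  Visit vertex 5 (distance=5)

Step 3: Shortest path: 4 -> 1 -> 5
Total weight: 3 + 2 = 5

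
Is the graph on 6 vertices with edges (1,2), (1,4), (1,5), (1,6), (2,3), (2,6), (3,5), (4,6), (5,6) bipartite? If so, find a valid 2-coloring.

Step 1: Attempt 2-coloring using BFS:
  Start at vertex 1, assign color 0
  Color vertex 2 with color 1 (neighbor of 1)
  Color vertex 4 with color 1 (neighbor of 1)
  Color vertex 5 with color 1 (neighbor of 1)
  Color vertex 6 with color 1 (neighbor of 1)
  Color vertex 3 with color 0 (neighbor of 2)

Step 2: Conflict found! Vertices 2 and 6 are adjacent but have the same color.
This means the graph contains an odd cycle.

The graph is NOT bipartite.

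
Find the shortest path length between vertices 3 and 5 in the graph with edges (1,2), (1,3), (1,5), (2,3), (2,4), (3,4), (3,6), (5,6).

Step 1: Build adjacency list:
  1: 2, 3, 5
  2: 1, 3, 4
  3: 1, 2, 4, 6
  4: 2, 3
  5: 1, 6
  6: 3, 5

Step 2: BFS from vertex 3 to find shortest path to 5:
  vertex 1 reached at distance 1
  vertex 2 reached at distance 1
  vertex 4 reached at distance 1
  vertex 6 reached at distance 1
  vertex 5 reached at distance 2

Step 3: Shortest path: 3 -> 6 -> 5
Path length: 2 edges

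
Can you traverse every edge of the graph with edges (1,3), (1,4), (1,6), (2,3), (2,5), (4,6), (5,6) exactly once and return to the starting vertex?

Step 1: Find the degree of each vertex:
  deg(1) = 3
  deg(2) = 2
  deg(3) = 2
  deg(4) = 2
  deg(5) = 2
  deg(6) = 3

Step 2: Count vertices with odd degree:
  Odd-degree vertices: 1, 6 (2 total)

Step 3: Apply Euler's theorem:
  - Eulerian circuit exists iff graph is connected and all vertices have even degree
  - Eulerian path exists iff graph is connected and has 0 or 2 odd-degree vertices

Graph is connected with exactly 2 odd-degree vertices (1, 6).
Eulerian path exists (starting and ending at the odd-degree vertices), but no Eulerian circuit.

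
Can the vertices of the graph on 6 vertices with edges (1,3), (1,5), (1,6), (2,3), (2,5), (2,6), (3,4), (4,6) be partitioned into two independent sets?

Step 1: Attempt 2-coloring using BFS:
  Start at vertex 1, assign color 0
  Color vertex 3 with color 1 (neighbor of 1)
  Color vertex 5 with color 1 (neighbor of 1)
  Color vertex 6 with color 1 (neighbor of 1)
  Color vertex 2 with color 0 (neighbor of 3)
  Color vertex 4 with color 0 (neighbor of 3)

Step 2: 2-coloring succeeded. No conflicts found.
  Set A (color 0): {1, 2, 4}
  Set B (color 1): {3, 5, 6}

The graph is bipartite with partition {1, 2, 4}, {3, 5, 6}.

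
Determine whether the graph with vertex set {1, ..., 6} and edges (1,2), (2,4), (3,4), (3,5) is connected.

Step 1: Build adjacency list from edges:
  1: 2
  2: 1, 4
  3: 4, 5
  4: 2, 3
  5: 3
  6: (none)

Step 2: Run BFS/DFS from vertex 1:
  Visited: {1, 2, 4, 3, 5}
  Reached 5 of 6 vertices

Step 3: Only 5 of 6 vertices reached. Graph is disconnected.
Connected components: {1, 2, 3, 4, 5}, {6}
Answer: No, the graph is not connected (2 components).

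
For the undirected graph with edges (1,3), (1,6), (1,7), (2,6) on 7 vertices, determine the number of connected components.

Step 1: Build adjacency list from edges:
  1: 3, 6, 7
  2: 6
  3: 1
  4: (none)
  5: (none)
  6: 1, 2
  7: 1

Step 2: Run BFS/DFS from vertex 1:
  Visited: {1, 3, 6, 7, 2}
  Reached 5 of 7 vertices

Step 3: Only 5 of 7 vertices reached. Graph is disconnected.
Connected components: {1, 2, 3, 6, 7}, {4}, {5}
Number of connected components: 3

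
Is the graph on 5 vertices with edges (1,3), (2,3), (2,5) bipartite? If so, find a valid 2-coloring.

Step 1: Attempt 2-coloring using BFS:
  Start at vertex 1, assign color 0
  Color vertex 3 with color 1 (neighbor of 1)
  Color vertex 2 with color 0 (neighbor of 3)
  Color vertex 5 with color 1 (neighbor of 2)
  Start new component at vertex 4, assign color 0

Step 2: 2-coloring succeeded. No conflicts found.
  Set A (color 0): {1, 2, 4}
  Set B (color 1): {3, 5}

The graph is bipartite with partition {1, 2, 4}, {3, 5}.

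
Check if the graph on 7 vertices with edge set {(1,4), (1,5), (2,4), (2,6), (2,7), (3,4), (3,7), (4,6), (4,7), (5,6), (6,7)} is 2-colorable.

Step 1: Attempt 2-coloring using BFS:
  Start at vertex 1, assign color 0
  Color vertex 4 with color 1 (neighbor of 1)
  Color vertex 5 with color 1 (neighbor of 1)
  Color vertex 2 with color 0 (neighbor of 4)
  Color vertex 3 with color 0 (neighbor of 4)
  Color vertex 6 with color 0 (neighbor of 4)
  Color vertex 7 with color 0 (neighbor of 4)

Step 2: Conflict found! Vertices 2 and 6 are adjacent but have the same color.
This means the graph contains an odd cycle.

The graph is NOT bipartite.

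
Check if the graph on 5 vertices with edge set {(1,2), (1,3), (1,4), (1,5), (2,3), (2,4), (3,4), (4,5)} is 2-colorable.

Step 1: Attempt 2-coloring using BFS:
  Start at vertex 1, assign color 0
  Color vertex 2 with color 1 (neighbor of 1)
  Color vertex 3 with color 1 (neighbor of 1)
  Color vertex 4 with color 1 (neighbor of 1)
  Color vertex 5 with color 1 (neighbor of 1)

Step 2: Conflict found! Vertices 2 and 3 are adjacent but have the same color.
This means the graph contains an odd cycle.

The graph is NOT bipartite.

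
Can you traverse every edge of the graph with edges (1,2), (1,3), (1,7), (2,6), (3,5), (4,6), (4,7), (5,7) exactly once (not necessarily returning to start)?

Step 1: Find the degree of each vertex:
  deg(1) = 3
  deg(2) = 2
  deg(3) = 2
  deg(4) = 2
  deg(5) = 2
  deg(6) = 2
  deg(7) = 3

Step 2: Count vertices with odd degree:
  Odd-degree vertices: 1, 7 (2 total)

Step 3: Apply Euler's theorem:
  - Eulerian circuit exists iff graph is connected and all vertices have even degree
  - Eulerian path exists iff graph is connected and has 0 or 2 odd-degree vertices

Graph is connected with exactly 2 odd-degree vertices (1, 7).
Eulerian path exists (starting and ending at the odd-degree vertices), but no Eulerian circuit.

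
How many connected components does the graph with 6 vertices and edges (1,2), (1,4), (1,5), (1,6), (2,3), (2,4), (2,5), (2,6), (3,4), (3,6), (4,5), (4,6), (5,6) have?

Step 1: Build adjacency list from edges:
  1: 2, 4, 5, 6
  2: 1, 3, 4, 5, 6
  3: 2, 4, 6
  4: 1, 2, 3, 5, 6
  5: 1, 2, 4, 6
  6: 1, 2, 3, 4, 5

Step 2: Run BFS/DFS from vertex 1:
  Visited: {1, 2, 4, 5, 6, 3}
  Reached 6 of 6 vertices

Step 3: All 6 vertices reached from vertex 1, so the graph is connected.
Number of connected components: 1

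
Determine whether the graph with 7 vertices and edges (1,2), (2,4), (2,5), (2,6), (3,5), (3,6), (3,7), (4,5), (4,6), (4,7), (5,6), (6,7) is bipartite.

Step 1: Attempt 2-coloring using BFS:
  Start at vertex 1, assign color 0
  Color vertex 2 with color 1 (neighbor of 1)
  Color vertex 4 with color 0 (neighbor of 2)
  Color vertex 5 with color 0 (neighbor of 2)
  Color vertex 6 with color 0 (neighbor of 2)

Step 2: Conflict found! Vertices 4 and 5 are adjacent but have the same color.
This means the graph contains an odd cycle.

The graph is NOT bipartite.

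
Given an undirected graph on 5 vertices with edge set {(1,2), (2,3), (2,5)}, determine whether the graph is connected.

Step 1: Build adjacency list from edges:
  1: 2
  2: 1, 3, 5
  3: 2
  4: (none)
  5: 2

Step 2: Run BFS/DFS from vertex 1:
  Visited: {1, 2, 3, 5}
  Reached 4 of 5 vertices

Step 3: Only 4 of 5 vertices reached. Graph is disconnected.
Connected components: {1, 2, 3, 5}, {4}
Answer: No, the graph is not connected (2 components).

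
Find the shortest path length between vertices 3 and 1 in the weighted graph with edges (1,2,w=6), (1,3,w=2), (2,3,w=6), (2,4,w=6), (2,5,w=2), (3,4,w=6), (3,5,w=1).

Step 1: Build adjacency list with weights:
  1: 2(w=6), 3(w=2)
  2: 1(w=6), 3(w=6), 4(w=6), 5(w=2)
  3: 1(w=2), 2(w=6), 4(w=6), 5(w=1)
  4: 2(w=6), 3(w=6)
  5: 2(w=2), 3(w=1)

Step 2: Apply Dijkstra's algorithm from vertex 3:
  Visit vertex 3 (distance=0)
    Update dist[1] = 2
    Update dist[2] = 6
    Update dist[4] = 6
    Update dist[5] = 1
  Visit vertex 5 (distance=1)
    Update dist[2] = 3
  Visit vertex 1 (distance=2)

Step 3: Shortest path: 3 -> 1
Total weight: 2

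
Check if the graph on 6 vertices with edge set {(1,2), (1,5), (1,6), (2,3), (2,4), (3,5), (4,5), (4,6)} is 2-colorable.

Step 1: Attempt 2-coloring using BFS:
  Start at vertex 1, assign color 0
  Color vertex 2 with color 1 (neighbor of 1)
  Color vertex 5 with color 1 (neighbor of 1)
  Color vertex 6 with color 1 (neighbor of 1)
  Color vertex 3 with color 0 (neighbor of 2)
  Color vertex 4 with color 0 (neighbor of 2)

Step 2: 2-coloring succeeded. No conflicts found.
  Set A (color 0): {1, 3, 4}
  Set B (color 1): {2, 5, 6}

The graph is bipartite with partition {1, 3, 4}, {2, 5, 6}.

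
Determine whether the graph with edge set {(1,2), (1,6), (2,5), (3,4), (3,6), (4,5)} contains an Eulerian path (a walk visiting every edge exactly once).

Step 1: Find the degree of each vertex:
  deg(1) = 2
  deg(2) = 2
  deg(3) = 2
  deg(4) = 2
  deg(5) = 2
  deg(6) = 2

Step 2: Count vertices with odd degree:
  All vertices have even degree (0 odd-degree vertices)

Step 3: Apply Euler's theorem:
  - Eulerian circuit exists iff graph is connected and all vertices have even degree
  - Eulerian path exists iff graph is connected and has 0 or 2 odd-degree vertices

Graph is connected with 0 odd-degree vertices.
Both Eulerian circuit and Eulerian path exist.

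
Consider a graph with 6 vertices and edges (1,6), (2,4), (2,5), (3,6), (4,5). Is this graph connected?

Step 1: Build adjacency list from edges:
  1: 6
  2: 4, 5
  3: 6
  4: 2, 5
  5: 2, 4
  6: 1, 3

Step 2: Run BFS/DFS from vertex 1:
  Visited: {1, 6, 3}
  Reached 3 of 6 vertices

Step 3: Only 3 of 6 vertices reached. Graph is disconnected.
Connected components: {1, 3, 6}, {2, 4, 5}
Answer: No, the graph is not connected (2 components).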